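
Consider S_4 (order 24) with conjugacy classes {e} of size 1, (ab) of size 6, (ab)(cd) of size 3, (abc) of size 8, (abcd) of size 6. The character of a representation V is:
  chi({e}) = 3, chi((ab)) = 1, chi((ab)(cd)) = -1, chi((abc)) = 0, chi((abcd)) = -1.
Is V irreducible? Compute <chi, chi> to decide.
Irreducible: <chi, chi> = 1.

Argument: <chi, chi> = (1/|G|) sum_C |C| * |chi(C)|^2 = (1/24)[1*|3|^2 + 6*|1|^2 + 3*|-1|^2 + 8*|0|^2 + 6*|-1|^2]
  = (1/24)[(9) + (6) + (3) + (0) + (6)] = 24/24 = 1.
A character is irreducible iff <chi, chi> = 1, so this representation is irreducible.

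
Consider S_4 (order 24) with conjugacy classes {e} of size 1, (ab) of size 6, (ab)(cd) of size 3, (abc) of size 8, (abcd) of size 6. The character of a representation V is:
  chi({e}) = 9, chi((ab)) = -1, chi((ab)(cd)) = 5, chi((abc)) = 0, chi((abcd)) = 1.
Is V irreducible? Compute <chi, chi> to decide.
Not irreducible (reducible): <chi, chi> = 7 > 1.

Justification: <chi, chi> = (1/|G|) sum_C |C| * |chi(C)|^2 = (1/24)[1*|9|^2 + 6*|-1|^2 + 3*|5|^2 + 8*|0|^2 + 6*|1|^2]
  = (1/24)[(81) + (6) + (75) + (0) + (6)] = 168/24 = 7.
A character is irreducible iff <chi, chi> = 1, so this representation is reducible.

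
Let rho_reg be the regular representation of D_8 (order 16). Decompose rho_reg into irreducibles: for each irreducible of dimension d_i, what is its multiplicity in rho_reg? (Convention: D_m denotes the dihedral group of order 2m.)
Each irreducible V_i of dimension d_i appears with multiplicity d_i, i.e. rho_reg = (direct sum over all irreducibles V_i) d_i V_i. The irreducible dimensions for D_8 are 1, 1, 1, 1, 2, 2, 2: 4 irreducibles of dimension 1, each with multiplicity 1; 3 irreducibles of dimension 2, each with multiplicity 2. Total dimension 4*1*1 + 3*2*2 = 16 = |G|.

Derivation: General theorem: in the regular representation of a finite group G, each irreducible appears with multiplicity equal to its dimension. Check: dim(rho_reg) = sum d_i^2 = 1 + 1 + 1 + 1 + 4 + 4 + 4 = 16 = |G|.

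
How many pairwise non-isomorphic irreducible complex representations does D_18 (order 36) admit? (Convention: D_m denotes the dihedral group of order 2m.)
12

Justification: The number of irreducible complex representations of a finite group equals its number of conjugacy classes. D_18 has 12 conjugacy classes (n/2 + 3 for n even), so D_18 (order 36) has exactly 12 irreducible complex representations.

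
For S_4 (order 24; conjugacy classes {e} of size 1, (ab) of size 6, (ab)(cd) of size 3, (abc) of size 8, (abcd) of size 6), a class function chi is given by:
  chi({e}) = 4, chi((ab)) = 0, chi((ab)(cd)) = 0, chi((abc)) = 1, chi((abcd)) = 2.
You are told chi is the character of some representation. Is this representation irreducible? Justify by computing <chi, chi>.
Not irreducible (reducible): <chi, chi> = 2 > 1.

Why: <chi, chi> = (1/|G|) sum_C |C| * |chi(C)|^2 = (1/24)[1*|4|^2 + 6*|0|^2 + 3*|0|^2 + 8*|1|^2 + 6*|2|^2]
  = (1/24)[(16) + (0) + (0) + (8) + (24)] = 48/24 = 2.
A character is irreducible iff <chi, chi> = 1, so this representation is reducible.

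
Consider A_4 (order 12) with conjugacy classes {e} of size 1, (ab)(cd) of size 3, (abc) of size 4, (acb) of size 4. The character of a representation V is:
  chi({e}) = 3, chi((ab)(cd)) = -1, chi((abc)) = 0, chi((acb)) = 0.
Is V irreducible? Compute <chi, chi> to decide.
Irreducible: <chi, chi> = 1.

Derivation: <chi, chi> = (1/|G|) sum_C |C| * |chi(C)|^2 = (1/12)[1*|3|^2 + 3*|-1|^2 + 4*|0|^2 + 4*|0|^2]
  = (1/12)[(9) + (3) + (0) + (0)] = 12/12 = 1.
(Exp terms are combined using exp(i*s)*conj(exp(i*t)) = exp(i*(s-t)), and sums of them are collapsed using the identity that for every m > 1 the m distinct m-th roots of unity sum to 0, e.g. 1 + exp(2*I*pi/3) + exp(-2*I*pi/3) = 0.)
A character is irreducible iff <chi, chi> = 1, so this representation is irreducible.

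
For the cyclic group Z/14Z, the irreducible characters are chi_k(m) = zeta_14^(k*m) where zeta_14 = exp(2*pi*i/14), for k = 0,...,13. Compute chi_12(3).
chi_12(3) = zeta_14^36 = exp(-6*I*pi/7)

Working: chi_12(3) = zeta_14^(12*3) = zeta_14^36. Since zeta_14^14 = 1, this equals zeta_14^8 = exp(2*pi*i*8/14) = exp(-6*I*pi/7).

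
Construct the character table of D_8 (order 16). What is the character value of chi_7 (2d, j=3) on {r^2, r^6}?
Conjugacy classes: {e} of size 1, {r^4} of size 1, {r^1, r^7} of size 2, {r^2, r^6} of size 2, {r^3, r^5} of size 2, {s, sr^2, ...} of size 4, {sr, sr^3, ...} of size 4.
Character table:
  irrep \ class              {e} (size 1)  {r^4} (size 1)  {r^1, r^7} (size 2)  {r^2, r^6} (size 2)  {r^3, r^5} (size 2)  {s, sr^2, ...} (size 4)  {sr, sr^3, ...} (size 4)
  chi_1 (triv)               1             1               1                    1                    1                    1                        1                       
  chi_2 (sign: r->1, s->-1)  1             1               1                    1                    1                    -1                       -1                      
  chi_3 (r->-1, s->1)        1             1               -1                   1                    -1                   1                        -1                      
  chi_4 (r->-1, s->-1)       1             1               -1                   1                    -1                   -1                       1                       
  chi_5 (2d, j=1)            2             -2              sqrt(2)              0                    -sqrt(2)             0                        0                       
  chi_6 (2d, j=2)            2             2               0                    -2                   0                    0                        0                       
  chi_7 (2d, j=3)            2             -2              -sqrt(2)             0                    sqrt(2)              0                        0                       

Spot check: chi_7 (2d, j=3) on {r^2, r^6} = 0.

Solution. D_8 has order 2*8 = 16 with 7 conjugacy classes, hence 7 irreducibles. Sum of squared dims 1 + 1 + 1 + 1 + 4 + 4 + 4 = 16 = |G|. Linear characters come from the abelianisation; the 2-dimensional irreps have character r^k -> 2*cos(2*pi*j*k/8), reflections -> 0.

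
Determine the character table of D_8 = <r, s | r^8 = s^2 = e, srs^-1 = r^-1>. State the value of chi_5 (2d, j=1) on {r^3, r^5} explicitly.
Conjugacy classes: {e} of size 1, {r^4} of size 1, {r^1, r^7} of size 2, {r^2, r^6} of size 2, {r^3, r^5} of size 2, {s, sr^2, ...} of size 4, {sr, sr^3, ...} of size 4.
Character table:
  irrep \ class              {e} (size 1)  {r^4} (size 1)  {r^1, r^7} (size 2)  {r^2, r^6} (size 2)  {r^3, r^5} (size 2)  {s, sr^2, ...} (size 4)  {sr, sr^3, ...} (size 4)
  chi_1 (triv)               1             1               1                    1                    1                    1                        1                       
  chi_2 (sign: r->1, s->-1)  1             1               1                    1                    1                    -1                       -1                      
  chi_3 (r->-1, s->1)        1             1               -1                   1                    -1                   1                        -1                      
  chi_4 (r->-1, s->-1)       1             1               -1                   1                    -1                   -1                       1                       
  chi_5 (2d, j=1)            2             -2              sqrt(2)              0                    -sqrt(2)             0                        0                       
  chi_6 (2d, j=2)            2             2               0                    -2                   0                    0                        0                       
  chi_7 (2d, j=3)            2             -2              -sqrt(2)             0                    sqrt(2)              0                        0                       

Spot check: chi_5 (2d, j=1) on {r^3, r^5} = -sqrt(2).

Reasoning: D_8 has order 2*8 = 16 with 7 conjugacy classes, hence 7 irreducibles. Sum of squared dims 1 + 1 + 1 + 1 + 4 + 4 + 4 = 16 = |G|. Linear characters come from the abelianisation; the 2-dimensional irreps have character r^k -> 2*cos(2*pi*j*k/8), reflections -> 0.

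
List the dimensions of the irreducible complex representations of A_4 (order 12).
Dimensions: 1, 1, 1, 3

Derivation: There are 4 irreducibles (= number of conjugacy classes). Their dimensions d_i satisfy sum d_i^2 = |G| = 12: 1 + 1 + 1 + 9 = 12.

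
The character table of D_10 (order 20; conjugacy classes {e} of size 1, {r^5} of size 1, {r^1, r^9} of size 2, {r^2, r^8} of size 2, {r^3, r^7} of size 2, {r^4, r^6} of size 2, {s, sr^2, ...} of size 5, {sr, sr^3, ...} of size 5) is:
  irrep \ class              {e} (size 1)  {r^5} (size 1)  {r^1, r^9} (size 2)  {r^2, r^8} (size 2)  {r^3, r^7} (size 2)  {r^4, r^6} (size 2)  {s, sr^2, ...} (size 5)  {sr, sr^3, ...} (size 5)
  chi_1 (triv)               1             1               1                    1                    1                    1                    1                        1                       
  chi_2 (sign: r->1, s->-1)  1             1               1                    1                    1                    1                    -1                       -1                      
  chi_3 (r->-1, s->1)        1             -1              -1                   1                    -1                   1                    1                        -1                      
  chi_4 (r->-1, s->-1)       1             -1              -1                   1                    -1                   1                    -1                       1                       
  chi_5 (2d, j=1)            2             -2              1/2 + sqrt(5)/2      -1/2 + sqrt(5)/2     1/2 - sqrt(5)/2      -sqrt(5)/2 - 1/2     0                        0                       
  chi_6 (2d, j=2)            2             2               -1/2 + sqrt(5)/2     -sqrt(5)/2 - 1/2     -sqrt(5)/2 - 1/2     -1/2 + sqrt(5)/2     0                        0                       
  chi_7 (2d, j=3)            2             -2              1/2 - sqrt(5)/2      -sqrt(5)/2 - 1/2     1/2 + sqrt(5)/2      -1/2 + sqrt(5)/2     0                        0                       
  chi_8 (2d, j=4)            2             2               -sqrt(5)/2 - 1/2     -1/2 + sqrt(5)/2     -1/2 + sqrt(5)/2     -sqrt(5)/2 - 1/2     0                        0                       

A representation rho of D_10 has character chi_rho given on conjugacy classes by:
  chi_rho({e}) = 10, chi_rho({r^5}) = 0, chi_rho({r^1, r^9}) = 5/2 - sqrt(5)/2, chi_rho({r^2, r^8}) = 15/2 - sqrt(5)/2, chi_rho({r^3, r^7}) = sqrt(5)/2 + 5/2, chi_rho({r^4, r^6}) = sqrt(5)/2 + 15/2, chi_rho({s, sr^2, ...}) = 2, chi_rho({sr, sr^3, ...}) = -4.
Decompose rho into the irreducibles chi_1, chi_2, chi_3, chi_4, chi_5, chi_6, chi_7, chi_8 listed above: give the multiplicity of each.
Multiplicities: chi_1: 2, chi_2: 3, chi_3: 3, chi_4: 0, chi_5: 0, chi_6: 0, chi_7: 1, chi_8: 0.

Derivation: Use <chi_rho, chi> = (1/|G|) sum_C |C| * chi_rho(C) * conj(chi(C)) with |G| = 20 for each irreducible chi in the table:
  <chi_rho, chi_1> = (1/20)[1*(10)*conj(1) + 1*(0)*conj(1) + 2*(5/2 - sqrt(5)/2)*conj(1) + 2*(15/2 - sqrt(5)/2)*conj(1) + 2*(sqrt(5)/2 + 5/2)*conj(1) + 2*(sqrt(5)/2 + 15/2)*conj(1) + 5*(2)*conj(1) + 5*(-4)*conj(1)]
      = (1/20)[(10) + (0) + (5 - sqrt(5)) + (15 - sqrt(5)) + (sqrt(5) + 5) + (sqrt(5) + 15) + (10) + (-20)] = 40/20 = 2
  <chi_rho, chi_2> = (1/20)[1*(10)*conj(1) + 1*(0)*conj(1) + 2*(5/2 - sqrt(5)/2)*conj(1) + 2*(15/2 - sqrt(5)/2)*conj(1) + 2*(sqrt(5)/2 + 5/2)*conj(1) + 2*(sqrt(5)/2 + 15/2)*conj(1) + 5*(2)*conj(-1) + 5*(-4)*conj(-1)]
      = (1/20)[(10) + (0) + (5 - sqrt(5)) + (15 - sqrt(5)) + (sqrt(5) + 5) + (sqrt(5) + 15) + (-10) + (20)] = 60/20 = 3
  <chi_rho, chi_3> = (1/20)[1*(10)*conj(1) + 1*(0)*conj(-1) + 2*(5/2 - sqrt(5)/2)*conj(-1) + 2*(15/2 - sqrt(5)/2)*conj(1) + 2*(sqrt(5)/2 + 5/2)*conj(-1) + 2*(sqrt(5)/2 + 15/2)*conj(1) + 5*(2)*conj(1) + 5*(-4)*conj(-1)]
      = (1/20)[(10) + (0) + (-5 + sqrt(5)) + (15 - sqrt(5)) + (-5 - sqrt(5)) + (sqrt(5) + 15) + (10) + (20)] = 60/20 = 3
  <chi_rho, chi_4> = (1/20)[1*(10)*conj(1) + 1*(0)*conj(-1) + 2*(5/2 - sqrt(5)/2)*conj(-1) + 2*(15/2 - sqrt(5)/2)*conj(1) + 2*(sqrt(5)/2 + 5/2)*conj(-1) + 2*(sqrt(5)/2 + 15/2)*conj(1) + 5*(2)*conj(-1) + 5*(-4)*conj(1)]
      = (1/20)[(10) + (0) + (-5 + sqrt(5)) + (15 - sqrt(5)) + (-5 - sqrt(5)) + (sqrt(5) + 15) + (-10) + (-20)] = 0/20 = 0
  <chi_rho, chi_5> = (1/20)[1*(10)*conj(2) + 1*(0)*conj(-2) + 2*(5/2 - sqrt(5)/2)*conj(1/2 + sqrt(5)/2) + 2*(15/2 - sqrt(5)/2)*conj(-1/2 + sqrt(5)/2) + 2*(sqrt(5)/2 + 5/2)*conj(1/2 - sqrt(5)/2) + 2*(sqrt(5)/2 + 15/2)*conj(-sqrt(5)/2 - 1/2) + 5*(2)*conj(0) + 5*(-4)*conj(0)]
      = (1/20)[(20) + (0) + (2*sqrt(5)) + (-10 + 8*sqrt(5)) + (-2*sqrt(5)) + (-8*sqrt(5) - 10) + (0) + (0)] = 0/20 = 0
  <chi_rho, chi_6> = (1/20)[1*(10)*conj(2) + 1*(0)*conj(2) + 2*(5/2 - sqrt(5)/2)*conj(-1/2 + sqrt(5)/2) + 2*(15/2 - sqrt(5)/2)*conj(-sqrt(5)/2 - 1/2) + 2*(sqrt(5)/2 + 5/2)*conj(-sqrt(5)/2 - 1/2) + 2*(sqrt(5)/2 + 15/2)*conj(-1/2 + sqrt(5)/2) + 5*(2)*conj(0) + 5*(-4)*conj(0)]
      = (1/20)[(20) + (0) + (-5 + 3*sqrt(5)) + (-7*sqrt(5) - 5) + (-3*sqrt(5) - 5) + (-5 + 7*sqrt(5)) + (0) + (0)] = 0/20 = 0
  <chi_rho, chi_7> = (1/20)[1*(10)*conj(2) + 1*(0)*conj(-2) + 2*(5/2 - sqrt(5)/2)*conj(1/2 - sqrt(5)/2) + 2*(15/2 - sqrt(5)/2)*conj(-sqrt(5)/2 - 1/2) + 2*(sqrt(5)/2 + 5/2)*conj(1/2 + sqrt(5)/2) + 2*(sqrt(5)/2 + 15/2)*conj(-1/2 + sqrt(5)/2) + 5*(2)*conj(0) + 5*(-4)*conj(0)]
      = (1/20)[(20) + (0) + (5 - 3*sqrt(5)) + (-7*sqrt(5) - 5) + (5 + 3*sqrt(5)) + (-5 + 7*sqrt(5)) + (0) + (0)] = 20/20 = 1
  <chi_rho, chi_8> = (1/20)[1*(10)*conj(2) + 1*(0)*conj(2) + 2*(5/2 - sqrt(5)/2)*conj(-sqrt(5)/2 - 1/2) + 2*(15/2 - sqrt(5)/2)*conj(-1/2 + sqrt(5)/2) + 2*(sqrt(5)/2 + 5/2)*conj(-1/2 + sqrt(5)/2) + 2*(sqrt(5)/2 + 15/2)*conj(-sqrt(5)/2 - 1/2) + 5*(2)*conj(0) + 5*(-4)*conj(0)]
      = (1/20)[(20) + (0) + (-2*sqrt(5)) + (-10 + 8*sqrt(5)) + (2*sqrt(5)) + (-8*sqrt(5) - 10) + (0) + (0)] = 0/20 = 0
Dimension check: dim(rho) = sum (mult * dim) = 2*1 + 3*1 + 3*1 + 0*1 + 0*2 + 0*2 + 1*2 + 0*2 = 10 = chi_rho(e) = 10.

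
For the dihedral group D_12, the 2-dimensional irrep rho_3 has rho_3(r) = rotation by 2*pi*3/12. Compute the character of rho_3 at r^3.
chi_{rho_3}(r^3) = 2*cos(2*pi*3*3/12) = 0

Solution. rho_3(r^3) is rotation by angle 2*pi*3*3/12, whose trace is 2*cos(2*pi*3*3/12) = 0.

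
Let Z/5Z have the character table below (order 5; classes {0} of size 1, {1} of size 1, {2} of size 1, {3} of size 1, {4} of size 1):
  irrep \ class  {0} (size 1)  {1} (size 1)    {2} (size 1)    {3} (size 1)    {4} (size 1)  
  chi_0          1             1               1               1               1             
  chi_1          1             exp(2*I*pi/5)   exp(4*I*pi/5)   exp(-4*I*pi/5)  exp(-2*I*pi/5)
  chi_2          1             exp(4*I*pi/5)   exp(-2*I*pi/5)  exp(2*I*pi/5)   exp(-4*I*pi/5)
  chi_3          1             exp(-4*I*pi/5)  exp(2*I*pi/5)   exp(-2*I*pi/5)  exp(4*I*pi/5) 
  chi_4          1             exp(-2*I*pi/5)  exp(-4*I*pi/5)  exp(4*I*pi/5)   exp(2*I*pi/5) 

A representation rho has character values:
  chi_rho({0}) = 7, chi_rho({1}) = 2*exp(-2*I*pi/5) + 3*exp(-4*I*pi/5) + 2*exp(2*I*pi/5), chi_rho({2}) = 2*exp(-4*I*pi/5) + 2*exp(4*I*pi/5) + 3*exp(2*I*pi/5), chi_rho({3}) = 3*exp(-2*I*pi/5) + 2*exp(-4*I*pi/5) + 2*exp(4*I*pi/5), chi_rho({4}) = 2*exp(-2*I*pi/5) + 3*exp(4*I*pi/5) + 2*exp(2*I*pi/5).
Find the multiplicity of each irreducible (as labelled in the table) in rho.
Multiplicities: chi_0: 0, chi_1: 2, chi_2: 0, chi_3: 3, chi_4: 2.

Proof sketch: Use <chi_rho, chi> = (1/|G|) sum_C |C| * chi_rho(C) * conj(chi(C)) with |G| = 5 for each irreducible chi in the table:
  <chi_rho, chi_0> = (1/5)[1*(7)*conj(1) + 1*(2*exp(-2*I*pi/5) + 3*exp(-4*I*pi/5) + 2*exp(2*I*pi/5))*conj(1) + 1*(2*exp(-4*I*pi/5) + 2*exp(4*I*pi/5) + 3*exp(2*I*pi/5))*conj(1) + 1*(3*exp(-2*I*pi/5) + 2*exp(-4*I*pi/5) + 2*exp(4*I*pi/5))*conj(1) + 1*(2*exp(-2*I*pi/5) + 3*exp(4*I*pi/5) + 2*exp(2*I*pi/5))*conj(1)]
      = (1/5)[(7) + (2*exp(-2*I*pi/5) + 3*exp(-4*I*pi/5) + 2*exp(2*I*pi/5)) + (2*exp(-4*I*pi/5) + 2*exp(4*I*pi/5) + 3*exp(2*I*pi/5)) + (3*exp(-2*I*pi/5) + 2*exp(-4*I*pi/5) + 2*exp(4*I*pi/5)) + (2*exp(-2*I*pi/5) + 3*exp(4*I*pi/5) + 2*exp(2*I*pi/5))] = 0/5 = 0
  <chi_rho, chi_1> = (1/5)[1*(7)*conj(1) + 1*(2*exp(-2*I*pi/5) + 3*exp(-4*I*pi/5) + 2*exp(2*I*pi/5))*conj(exp(2*I*pi/5)) + 1*(2*exp(-4*I*pi/5) + 2*exp(4*I*pi/5) + 3*exp(2*I*pi/5))*conj(exp(4*I*pi/5)) + 1*(3*exp(-2*I*pi/5) + 2*exp(-4*I*pi/5) + 2*exp(4*I*pi/5))*conj(exp(-4*I*pi/5)) + 1*(2*exp(-2*I*pi/5) + 3*exp(4*I*pi/5) + 2*exp(2*I*pi/5))*conj(exp(-2*I*pi/5))]
      = (1/5)[(7) + (2 + 2*exp(-4*I*pi/5) + 3*exp(4*I*pi/5)) + (2 + 3*exp(-2*I*pi/5) + 2*exp(2*I*pi/5)) + (2 + 2*exp(-2*I*pi/5) + 3*exp(2*I*pi/5)) + (2 + 3*exp(-4*I*pi/5) + 2*exp(4*I*pi/5))] = 10/5 = 2
  <chi_rho, chi_2> = (1/5)[1*(7)*conj(1) + 1*(2*exp(-2*I*pi/5) + 3*exp(-4*I*pi/5) + 2*exp(2*I*pi/5))*conj(exp(4*I*pi/5)) + 1*(2*exp(-4*I*pi/5) + 2*exp(4*I*pi/5) + 3*exp(2*I*pi/5))*conj(exp(-2*I*pi/5)) + 1*(3*exp(-2*I*pi/5) + 2*exp(-4*I*pi/5) + 2*exp(4*I*pi/5))*conj(exp(2*I*pi/5)) + 1*(2*exp(-2*I*pi/5) + 3*exp(4*I*pi/5) + 2*exp(2*I*pi/5))*conj(exp(-4*I*pi/5))]
      = (1/5)[(7) + (2*exp(-2*I*pi/5) + 2*exp(4*I*pi/5) + 3*exp(2*I*pi/5)) + (2*exp(-2*I*pi/5) + 2*exp(-4*I*pi/5) + 3*exp(4*I*pi/5)) + (3*exp(-4*I*pi/5) + 2*exp(4*I*pi/5) + 2*exp(2*I*pi/5)) + (3*exp(-2*I*pi/5) + 2*exp(-4*I*pi/5) + 2*exp(2*I*pi/5))] = 0/5 = 0
  <chi_rho, chi_3> = (1/5)[1*(7)*conj(1) + 1*(2*exp(-2*I*pi/5) + 3*exp(-4*I*pi/5) + 2*exp(2*I*pi/5))*conj(exp(-4*I*pi/5)) + 1*(2*exp(-4*I*pi/5) + 2*exp(4*I*pi/5) + 3*exp(2*I*pi/5))*conj(exp(2*I*pi/5)) + 1*(3*exp(-2*I*pi/5) + 2*exp(-4*I*pi/5) + 2*exp(4*I*pi/5))*conj(exp(-2*I*pi/5)) + 1*(2*exp(-2*I*pi/5) + 3*exp(4*I*pi/5) + 2*exp(2*I*pi/5))*conj(exp(4*I*pi/5))]
      = (1/5)[(7) + (3 + 2*exp(-4*I*pi/5) + 2*exp(2*I*pi/5)) + (3 + 2*exp(4*I*pi/5) + 2*exp(2*I*pi/5)) + (3 + 2*exp(-2*I*pi/5) + 2*exp(-4*I*pi/5)) + (3 + 2*exp(-2*I*pi/5) + 2*exp(4*I*pi/5))] = 15/5 = 3
  <chi_rho, chi_4> = (1/5)[1*(7)*conj(1) + 1*(2*exp(-2*I*pi/5) + 3*exp(-4*I*pi/5) + 2*exp(2*I*pi/5))*conj(exp(-2*I*pi/5)) + 1*(2*exp(-4*I*pi/5) + 2*exp(4*I*pi/5) + 3*exp(2*I*pi/5))*conj(exp(-4*I*pi/5)) + 1*(3*exp(-2*I*pi/5) + 2*exp(-4*I*pi/5) + 2*exp(4*I*pi/5))*conj(exp(4*I*pi/5)) + 1*(2*exp(-2*I*pi/5) + 3*exp(4*I*pi/5) + 2*exp(2*I*pi/5))*conj(exp(2*I*pi/5))]
      = (1/5)[(7) + (2 + 3*exp(-2*I*pi/5) + 2*exp(4*I*pi/5)) + (2 + 2*exp(-2*I*pi/5) + 3*exp(-4*I*pi/5)) + (2 + 3*exp(4*I*pi/5) + 2*exp(2*I*pi/5)) + (2 + 2*exp(-4*I*pi/5) + 3*exp(2*I*pi/5))] = 10/5 = 2
(Exp terms are combined using exp(i*s)*conj(exp(i*t)) = exp(i*(s-t)), and sums of them are collapsed using the identity that for every m > 1 the m distinct m-th roots of unity sum to 0, e.g. 1 + exp(2*I*pi/3) + exp(-2*I*pi/3) = 0.)
Dimension check: dim(rho) = sum (mult * dim) = 0*1 + 2*1 + 0*1 + 3*1 + 2*1 = 7 = chi_rho(e) = 7.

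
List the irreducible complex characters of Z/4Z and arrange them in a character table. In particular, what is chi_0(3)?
Character table of Z/4Z (irreps indexed chi_0,...,chi_3 with chi_k(m) = zeta_4^(k*m), zeta_4 = exp(2*pi*i/4)):
  irrep \ class  {0} (size 1)  {1} (size 1)  {2} (size 1)  {3} (size 1)
  chi_0          1             1             1             1           
  chi_1          1             I             -1            -I          
  chi_2          1             -1            1             -1          
  chi_3          1             -I            -1            I           

Spot check: chi_0(3) = zeta_4^(0*3) = zeta_4^0 = 1.

Reasoning: Z/4Z is abelian, so all 4 irreducible complex representations are 1-dimensional. They are given by chi_k(m) = zeta_4^(k*m) for k = 0,...,3. Row orthogonality: sum_m chi_k(m) conj(chi_l(m)) = 4 * [k = l].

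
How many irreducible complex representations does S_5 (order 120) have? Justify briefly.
7

Justification: The number of irreducible complex representations of a finite group equals its number of conjugacy classes. Conjugacy classes in S_5 correspond to cycle types, i.e. partitions of 5; there are p(5) = 7 of them, so S_5 (order 120) has exactly 7 irreducible complex representations.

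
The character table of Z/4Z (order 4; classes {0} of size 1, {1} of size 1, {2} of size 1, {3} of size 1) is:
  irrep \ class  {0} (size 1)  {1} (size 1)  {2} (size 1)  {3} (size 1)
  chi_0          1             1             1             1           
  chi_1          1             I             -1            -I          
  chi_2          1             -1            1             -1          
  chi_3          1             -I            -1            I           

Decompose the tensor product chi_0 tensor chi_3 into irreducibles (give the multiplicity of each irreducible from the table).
chi_0 tensor chi_3 = chi_3 (all other irreducibles have multiplicity 0).

Details: The character of a tensor product is the pointwise product (chi_0 * chi_3)(C) = chi_0(C) * chi_3(C):
  {0}: (1)*(1), {1}: (1)*(-I), {2}: (1)*(-1), {3}: (1)*(I)
so (chi_0 * chi_3) takes values
  {0} -> 1, {1} -> -I, {2} -> -1, {3} -> I.
Now take the inner product of this character with each irreducible chi from the table, <chi_0*chi_3, chi> = (1/4) sum_C |C| (chi_0*chi_3)(C) conj(chi(C)):
  <chi_0*chi_3, chi_0> = (1/4)[1*(1)*conj(1) + 1*(-I)*conj(1) + 1*(-1)*conj(1) + 1*(I)*conj(1)]
      = (1/4)[(1) + (-I) + (-1) + (I)] = 0/4 = 0
  <chi_0*chi_3, chi_1> = (1/4)[1*(1)*conj(1) + 1*(-I)*conj(I) + 1*(-1)*conj(-1) + 1*(I)*conj(-I)]
      = (1/4)[(1) + (-1) + (1) + (-1)] = 0/4 = 0
  <chi_0*chi_3, chi_2> = (1/4)[1*(1)*conj(1) + 1*(-I)*conj(-1) + 1*(-1)*conj(1) + 1*(I)*conj(-1)]
      = (1/4)[(1) + (I) + (-1) + (-I)] = 0/4 = 0
  <chi_0*chi_3, chi_3> = (1/4)[1*(1)*conj(1) + 1*(-I)*conj(-I) + 1*(-1)*conj(-1) + 1*(I)*conj(I)]
      = (1/4)[(1) + (1) + (1) + (1)] = 4/4 = 1
(Exp terms are combined using exp(i*s)*conj(exp(i*t)) = exp(i*(s-t)), and sums of them are collapsed using the identity that for every m > 1 the m distinct m-th roots of unity sum to 0, e.g. 1 + exp(2*I*pi/3) + exp(-2*I*pi/3) = 0.)
Hence the multiplicities are chi_3: 1. Dimension check: dim(chi_0)*dim(chi_3) = 1*1 = 1 and sum (mult * dim) = 1*1 = 1.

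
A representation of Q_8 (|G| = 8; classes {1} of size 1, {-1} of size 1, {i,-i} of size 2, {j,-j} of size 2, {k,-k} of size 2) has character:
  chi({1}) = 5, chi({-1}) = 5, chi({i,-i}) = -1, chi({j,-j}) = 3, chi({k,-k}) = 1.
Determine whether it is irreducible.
Not irreducible (reducible): <chi, chi> = 9 > 1.

Reasoning: <chi, chi> = (1/|G|) sum_C |C| * |chi(C)|^2 = (1/8)[1*|5|^2 + 1*|5|^2 + 2*|-1|^2 + 2*|3|^2 + 2*|1|^2]
  = (1/8)[(25) + (25) + (2) + (18) + (2)] = 72/8 = 9.
A character is irreducible iff <chi, chi> = 1, so this representation is reducible.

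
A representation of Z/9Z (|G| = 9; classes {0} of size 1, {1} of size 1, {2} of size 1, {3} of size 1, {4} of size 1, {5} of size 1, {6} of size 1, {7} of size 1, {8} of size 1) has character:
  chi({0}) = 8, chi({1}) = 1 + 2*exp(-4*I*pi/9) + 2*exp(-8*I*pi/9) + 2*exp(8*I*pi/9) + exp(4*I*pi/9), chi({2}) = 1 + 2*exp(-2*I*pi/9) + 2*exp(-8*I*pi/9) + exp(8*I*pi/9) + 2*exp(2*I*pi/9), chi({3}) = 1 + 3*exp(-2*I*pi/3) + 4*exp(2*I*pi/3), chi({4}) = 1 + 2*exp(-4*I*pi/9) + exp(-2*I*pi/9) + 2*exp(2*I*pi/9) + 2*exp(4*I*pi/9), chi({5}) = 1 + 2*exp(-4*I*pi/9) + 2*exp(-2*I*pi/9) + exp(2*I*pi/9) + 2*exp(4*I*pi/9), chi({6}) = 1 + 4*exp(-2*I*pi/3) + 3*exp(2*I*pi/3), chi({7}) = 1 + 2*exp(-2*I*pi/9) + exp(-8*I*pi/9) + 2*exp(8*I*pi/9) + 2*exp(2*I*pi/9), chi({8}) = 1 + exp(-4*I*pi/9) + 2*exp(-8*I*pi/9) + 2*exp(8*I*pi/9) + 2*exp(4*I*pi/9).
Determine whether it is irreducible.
Not irreducible (reducible): <chi, chi> = 14 > 1.

Justification: <chi, chi> = (1/|G|) sum_C |C| * |chi(C)|^2 = (1/9)[1*|8|^2 + 1*|1 + 2*exp(-4*I*pi/9) + 2*exp(-8*I*pi/9) + 2*exp(8*I*pi/9) + exp(4*I*pi/9)|^2 + 1*|1 + 2*exp(-2*I*pi/9) + 2*exp(-8*I*pi/9) + exp(8*I*pi/9) + 2*exp(2*I*pi/9)|^2 + 1*|1 + 3*exp(-2*I*pi/3) + 4*exp(2*I*pi/3)|^2 + 1*|1 + 2*exp(-4*I*pi/9) + exp(-2*I*pi/9) + 2*exp(2*I*pi/9) + 2*exp(4*I*pi/9)|^2 + 1*|1 + 2*exp(-4*I*pi/9) + 2*exp(-2*I*pi/9) + exp(2*I*pi/9) + 2*exp(4*I*pi/9)|^2 + 1*|1 + 4*exp(-2*I*pi/3) + 3*exp(2*I*pi/3)|^2 + 1*|1 + 2*exp(-2*I*pi/9) + exp(-8*I*pi/9) + 2*exp(8*I*pi/9) + 2*exp(2*I*pi/9)|^2 + 1*|1 + exp(-4*I*pi/9) + 2*exp(-8*I*pi/9) + 2*exp(8*I*pi/9) + 2*exp(4*I*pi/9)|^2]
  = (1/9)[(64) + (14 + 9*exp(-4*I*pi/9) + 6*exp(-2*I*pi/3) + 4*exp(-2*I*pi/9) + 6*exp(-8*I*pi/9) + 6*exp(8*I*pi/9) + 4*exp(2*I*pi/9) + 6*exp(2*I*pi/3) + 9*exp(4*I*pi/9)) + (14 + 6*exp(-2*I*pi/3) + 4*exp(-4*I*pi/9) + 6*exp(-2*I*pi/9) + 9*exp(-8*I*pi/9) + 9*exp(8*I*pi/9) + 6*exp(2*I*pi/9) + 4*exp(4*I*pi/9) + 6*exp(2*I*pi/3)) + (7) + (14 + 6*exp(-4*I*pi/9) + 9*exp(-2*I*pi/9) + 6*exp(-2*I*pi/3) + 4*exp(-8*I*pi/9) + 4*exp(8*I*pi/9) + 6*exp(2*I*pi/3) + 9*exp(2*I*pi/9) + 6*exp(4*I*pi/9)) + (14 + 6*exp(-4*I*pi/9) + 9*exp(-2*I*pi/9) + 6*exp(-2*I*pi/3) + 4*exp(-8*I*pi/9) + 4*exp(8*I*pi/9) + 6*exp(2*I*pi/3) + 9*exp(2*I*pi/9) + 6*exp(4*I*pi/9)) + (7) + (14 + 6*exp(-2*I*pi/3) + 4*exp(-4*I*pi/9) + 6*exp(-2*I*pi/9) + 9*exp(-8*I*pi/9) + 9*exp(8*I*pi/9) + 6*exp(2*I*pi/9) + 4*exp(4*I*pi/9) + 6*exp(2*I*pi/3)) + (14 + 9*exp(-4*I*pi/9) + 6*exp(-2*I*pi/3) + 4*exp(-2*I*pi/9) + 6*exp(-8*I*pi/9) + 6*exp(8*I*pi/9) + 4*exp(2*I*pi/9) + 6*exp(2*I*pi/3) + 9*exp(4*I*pi/9))] = 126/9 = 14.
(Exp terms are combined using exp(i*s)*conj(exp(i*t)) = exp(i*(s-t)), and sums of them are collapsed using the identity that for every m > 1 the m distinct m-th roots of unity sum to 0, e.g. 1 + exp(2*I*pi/3) + exp(-2*I*pi/3) = 0.)
A character is irreducible iff <chi, chi> = 1, so this representation is reducible.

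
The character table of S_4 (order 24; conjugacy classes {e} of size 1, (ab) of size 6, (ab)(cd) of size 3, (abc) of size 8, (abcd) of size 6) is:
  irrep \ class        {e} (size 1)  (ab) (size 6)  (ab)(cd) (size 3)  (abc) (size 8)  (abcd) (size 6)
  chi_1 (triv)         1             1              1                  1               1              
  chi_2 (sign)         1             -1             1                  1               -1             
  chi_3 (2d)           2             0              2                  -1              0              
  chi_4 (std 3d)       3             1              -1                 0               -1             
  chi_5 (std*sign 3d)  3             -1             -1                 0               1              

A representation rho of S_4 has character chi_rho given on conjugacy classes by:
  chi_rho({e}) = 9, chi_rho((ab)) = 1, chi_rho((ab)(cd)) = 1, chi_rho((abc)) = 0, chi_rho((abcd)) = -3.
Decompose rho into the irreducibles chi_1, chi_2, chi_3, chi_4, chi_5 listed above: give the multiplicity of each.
Multiplicities: chi_1: 0, chi_2: 1, chi_3: 1, chi_4: 2, chi_5: 0.

Working: Use <chi_rho, chi> = (1/|G|) sum_C |C| * chi_rho(C) * conj(chi(C)) with |G| = 24 for each irreducible chi in the table:
  <chi_rho, chi_1> = (1/24)[1*(9)*conj(1) + 6*(1)*conj(1) + 3*(1)*conj(1) + 8*(0)*conj(1) + 6*(-3)*conj(1)]
      = (1/24)[(9) + (6) + (3) + (0) + (-18)] = 0/24 = 0
  <chi_rho, chi_2> = (1/24)[1*(9)*conj(1) + 6*(1)*conj(-1) + 3*(1)*conj(1) + 8*(0)*conj(1) + 6*(-3)*conj(-1)]
      = (1/24)[(9) + (-6) + (3) + (0) + (18)] = 24/24 = 1
  <chi_rho, chi_3> = (1/24)[1*(9)*conj(2) + 6*(1)*conj(0) + 3*(1)*conj(2) + 8*(0)*conj(-1) + 6*(-3)*conj(0)]
      = (1/24)[(18) + (0) + (6) + (0) + (0)] = 24/24 = 1
  <chi_rho, chi_4> = (1/24)[1*(9)*conj(3) + 6*(1)*conj(1) + 3*(1)*conj(-1) + 8*(0)*conj(0) + 6*(-3)*conj(-1)]
      = (1/24)[(27) + (6) + (-3) + (0) + (18)] = 48/24 = 2
  <chi_rho, chi_5> = (1/24)[1*(9)*conj(3) + 6*(1)*conj(-1) + 3*(1)*conj(-1) + 8*(0)*conj(0) + 6*(-3)*conj(1)]
      = (1/24)[(27) + (-6) + (-3) + (0) + (-18)] = 0/24 = 0
Dimension check: dim(rho) = sum (mult * dim) = 0*1 + 1*1 + 1*2 + 2*3 + 0*3 = 9 = chi_rho(e) = 9.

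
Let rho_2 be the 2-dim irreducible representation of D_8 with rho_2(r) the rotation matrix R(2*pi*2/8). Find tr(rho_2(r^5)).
chi_{rho_2}(r^5) = 2*cos(2*pi*2*5/8) = 0

Argument: rho_2(r^5) is rotation by angle 2*pi*2*5/8, whose trace is 2*cos(2*pi*2*5/8) = 0.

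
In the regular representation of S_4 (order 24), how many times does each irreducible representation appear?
Each irreducible V_i of dimension d_i appears with multiplicity d_i, i.e. rho_reg = (direct sum over all irreducibles V_i) d_i V_i. The irreducible dimensions for S_4 are 1, 1, 2, 3, 3: 2 irreducibles of dimension 1, each with multiplicity 1; 1 irreducible of dimension 2, with multiplicity 2; 2 irreducibles of dimension 3, each with multiplicity 3. Total dimension 2*1*1 + 1*2*2 + 2*3*3 = 24 = |G|.

Why: General theorem: in the regular representation of a finite group G, each irreducible appears with multiplicity equal to its dimension. Check: dim(rho_reg) = sum d_i^2 = 1 + 1 + 4 + 9 + 9 = 24 = |G|.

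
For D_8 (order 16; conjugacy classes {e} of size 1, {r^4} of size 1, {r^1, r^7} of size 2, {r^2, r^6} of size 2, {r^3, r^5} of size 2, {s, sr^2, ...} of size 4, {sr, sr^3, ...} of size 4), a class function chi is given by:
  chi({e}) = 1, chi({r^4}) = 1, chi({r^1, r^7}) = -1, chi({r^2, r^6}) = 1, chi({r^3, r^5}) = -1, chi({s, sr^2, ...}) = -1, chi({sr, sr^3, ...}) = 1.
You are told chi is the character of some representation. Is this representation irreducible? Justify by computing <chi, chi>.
Irreducible: <chi, chi> = 1.

Working: <chi, chi> = (1/|G|) sum_C |C| * |chi(C)|^2 = (1/16)[1*|1|^2 + 1*|1|^2 + 2*|-1|^2 + 2*|1|^2 + 2*|-1|^2 + 4*|-1|^2 + 4*|1|^2]
  = (1/16)[(1) + (1) + (2) + (2) + (2) + (4) + (4)] = 16/16 = 1.
A character is irreducible iff <chi, chi> = 1, so this representation is irreducible.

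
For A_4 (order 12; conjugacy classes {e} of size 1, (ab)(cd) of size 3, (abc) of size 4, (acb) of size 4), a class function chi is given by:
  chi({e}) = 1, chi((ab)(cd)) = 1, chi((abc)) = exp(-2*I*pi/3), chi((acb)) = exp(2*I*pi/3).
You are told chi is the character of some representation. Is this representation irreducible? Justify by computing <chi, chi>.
Irreducible: <chi, chi> = 1.

Proof sketch: <chi, chi> = (1/|G|) sum_C |C| * |chi(C)|^2 = (1/12)[1*|1|^2 + 3*|1|^2 + 4*|exp(-2*I*pi/3)|^2 + 4*|exp(2*I*pi/3)|^2]
  = (1/12)[(1) + (3) + (4) + (4)] = 12/12 = 1.
(Exp terms are combined using exp(i*s)*conj(exp(i*t)) = exp(i*(s-t)), and sums of them are collapsed using the identity that for every m > 1 the m distinct m-th roots of unity sum to 0, e.g. 1 + exp(2*I*pi/3) + exp(-2*I*pi/3) = 0.)
A character is irreducible iff <chi, chi> = 1, so this representation is irreducible.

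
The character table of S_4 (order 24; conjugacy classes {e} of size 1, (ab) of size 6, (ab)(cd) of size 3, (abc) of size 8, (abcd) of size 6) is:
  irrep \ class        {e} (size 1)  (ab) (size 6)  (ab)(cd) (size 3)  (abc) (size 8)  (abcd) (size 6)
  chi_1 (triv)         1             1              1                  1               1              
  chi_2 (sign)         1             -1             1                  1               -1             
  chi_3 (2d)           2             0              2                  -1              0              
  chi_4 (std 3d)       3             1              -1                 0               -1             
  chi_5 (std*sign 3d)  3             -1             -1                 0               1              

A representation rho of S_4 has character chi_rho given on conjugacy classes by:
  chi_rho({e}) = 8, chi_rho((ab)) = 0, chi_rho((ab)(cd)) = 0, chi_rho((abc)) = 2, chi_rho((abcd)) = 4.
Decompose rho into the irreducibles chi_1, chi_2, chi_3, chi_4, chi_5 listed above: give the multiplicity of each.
Multiplicities: chi_1: 2, chi_2: 0, chi_3: 0, chi_4: 0, chi_5: 2.

Derivation: Use <chi_rho, chi> = (1/|G|) sum_C |C| * chi_rho(C) * conj(chi(C)) with |G| = 24 for each irreducible chi in the table:
  <chi_rho, chi_1> = (1/24)[1*(8)*conj(1) + 6*(0)*conj(1) + 3*(0)*conj(1) + 8*(2)*conj(1) + 6*(4)*conj(1)]
      = (1/24)[(8) + (0) + (0) + (16) + (24)] = 48/24 = 2
  <chi_rho, chi_2> = (1/24)[1*(8)*conj(1) + 6*(0)*conj(-1) + 3*(0)*conj(1) + 8*(2)*conj(1) + 6*(4)*conj(-1)]
      = (1/24)[(8) + (0) + (0) + (16) + (-24)] = 0/24 = 0
  <chi_rho, chi_3> = (1/24)[1*(8)*conj(2) + 6*(0)*conj(0) + 3*(0)*conj(2) + 8*(2)*conj(-1) + 6*(4)*conj(0)]
      = (1/24)[(16) + (0) + (0) + (-16) + (0)] = 0/24 = 0
  <chi_rho, chi_4> = (1/24)[1*(8)*conj(3) + 6*(0)*conj(1) + 3*(0)*conj(-1) + 8*(2)*conj(0) + 6*(4)*conj(-1)]
      = (1/24)[(24) + (0) + (0) + (0) + (-24)] = 0/24 = 0
  <chi_rho, chi_5> = (1/24)[1*(8)*conj(3) + 6*(0)*conj(-1) + 3*(0)*conj(-1) + 8*(2)*conj(0) + 6*(4)*conj(1)]
      = (1/24)[(24) + (0) + (0) + (0) + (24)] = 48/24 = 2
Dimension check: dim(rho) = sum (mult * dim) = 2*1 + 0*1 + 0*2 + 0*3 + 2*3 = 8 = chi_rho(e) = 8.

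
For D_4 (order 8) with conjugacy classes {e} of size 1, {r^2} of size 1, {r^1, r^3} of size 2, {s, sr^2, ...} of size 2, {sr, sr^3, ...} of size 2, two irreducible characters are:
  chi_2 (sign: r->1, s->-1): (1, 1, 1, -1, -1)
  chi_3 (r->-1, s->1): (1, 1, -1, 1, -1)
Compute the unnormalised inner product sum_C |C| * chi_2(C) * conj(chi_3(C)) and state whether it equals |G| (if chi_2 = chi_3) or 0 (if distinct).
Sum = 0; so <chi_2, chi_3> = 0 (distinct irreducibles are orthogonal).

Why: Compute term by term over conjugacy classes (|C| * chi_2(C) * conj(chi_3(C))):
  1*(1)*conj(1) + 1*(1)*conj(1) + 2*(1)*conj(-1) + 2*(-1)*conj(1) + 2*(-1)*conj(-1)
  = (1) + (1) + (-2) + (-2) + (2)
  = 0.
Dividing by |G| = 8 gives 0/8 = 0, matching the row-orthogonality relation <chi_2, chi_3> = [chi_2 = chi_3].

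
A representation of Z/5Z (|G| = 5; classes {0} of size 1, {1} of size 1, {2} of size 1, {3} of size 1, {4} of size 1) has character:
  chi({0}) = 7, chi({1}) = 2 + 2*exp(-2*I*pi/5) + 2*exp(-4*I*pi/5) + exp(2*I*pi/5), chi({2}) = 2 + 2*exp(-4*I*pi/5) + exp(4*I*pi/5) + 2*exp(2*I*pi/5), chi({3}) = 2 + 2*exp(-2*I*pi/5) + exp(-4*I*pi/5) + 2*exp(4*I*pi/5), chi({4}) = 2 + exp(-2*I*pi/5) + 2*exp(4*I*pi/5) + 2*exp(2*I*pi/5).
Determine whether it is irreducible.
Not irreducible (reducible): <chi, chi> = 13 > 1.

Reasoning: <chi, chi> = (1/|G|) sum_C |C| * |chi(C)|^2 = (1/5)[1*|7|^2 + 1*|2 + 2*exp(-2*I*pi/5) + 2*exp(-4*I*pi/5) + exp(2*I*pi/5)|^2 + 1*|2 + 2*exp(-4*I*pi/5) + exp(4*I*pi/5) + 2*exp(2*I*pi/5)|^2 + 1*|2 + 2*exp(-2*I*pi/5) + exp(-4*I*pi/5) + 2*exp(4*I*pi/5)|^2 + 1*|2 + exp(-2*I*pi/5) + 2*exp(4*I*pi/5) + 2*exp(2*I*pi/5)|^2]
  = (1/5)[(49) + (13 + 10*exp(-2*I*pi/5) + 8*exp(-4*I*pi/5) + 8*exp(4*I*pi/5) + 10*exp(2*I*pi/5)) + (13 + 8*exp(-2*I*pi/5) + 10*exp(-4*I*pi/5) + 10*exp(4*I*pi/5) + 8*exp(2*I*pi/5)) + (13 + 8*exp(-2*I*pi/5) + 10*exp(-4*I*pi/5) + 10*exp(4*I*pi/5) + 8*exp(2*I*pi/5)) + (13 + 10*exp(-2*I*pi/5) + 8*exp(-4*I*pi/5) + 8*exp(4*I*pi/5) + 10*exp(2*I*pi/5))] = 65/5 = 13.
(Exp terms are combined using exp(i*s)*conj(exp(i*t)) = exp(i*(s-t)), and sums of them are collapsed using the identity that for every m > 1 the m distinct m-th roots of unity sum to 0, e.g. 1 + exp(2*I*pi/3) + exp(-2*I*pi/3) = 0.)
A character is irreducible iff <chi, chi> = 1, so this representation is reducible.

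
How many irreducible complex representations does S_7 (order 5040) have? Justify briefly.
15

Justification: The number of irreducible complex representations of a finite group equals its number of conjugacy classes. Conjugacy classes in S_7 correspond to cycle types, i.e. partitions of 7; there are p(7) = 15 of them, so S_7 (order 5040) has exactly 15 irreducible complex representations.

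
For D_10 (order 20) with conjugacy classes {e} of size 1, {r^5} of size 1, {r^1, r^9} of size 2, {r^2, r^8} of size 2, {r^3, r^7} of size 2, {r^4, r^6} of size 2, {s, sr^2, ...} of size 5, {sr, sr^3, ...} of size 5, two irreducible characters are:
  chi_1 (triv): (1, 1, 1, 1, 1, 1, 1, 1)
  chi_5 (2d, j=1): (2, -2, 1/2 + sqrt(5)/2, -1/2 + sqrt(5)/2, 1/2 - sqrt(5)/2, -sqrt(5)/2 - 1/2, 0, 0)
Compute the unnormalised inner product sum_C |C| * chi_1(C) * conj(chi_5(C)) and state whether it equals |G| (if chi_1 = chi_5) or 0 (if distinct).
Sum = 0; so <chi_1, chi_5> = 0 (distinct irreducibles are orthogonal).

Explanation: Compute term by term over conjugacy classes (|C| * chi_1(C) * conj(chi_5(C))):
  1*(1)*conj(2) + 1*(1)*conj(-2) + 2*(1)*conj(1/2 + sqrt(5)/2) + 2*(1)*conj(-1/2 + sqrt(5)/2) + 2*(1)*conj(1/2 - sqrt(5)/2) + 2*(1)*conj(-sqrt(5)/2 - 1/2) + 5*(1)*conj(0) + 5*(1)*conj(0)
  = (2) + (-2) + (1 + sqrt(5)) + (-1 + sqrt(5)) + (1 - sqrt(5)) + (-sqrt(5) - 1) + (0) + (0)
  = 0.
Dividing by |G| = 20 gives 0/20 = 0, matching the row-orthogonality relation <chi_1, chi_5> = [chi_1 = chi_5].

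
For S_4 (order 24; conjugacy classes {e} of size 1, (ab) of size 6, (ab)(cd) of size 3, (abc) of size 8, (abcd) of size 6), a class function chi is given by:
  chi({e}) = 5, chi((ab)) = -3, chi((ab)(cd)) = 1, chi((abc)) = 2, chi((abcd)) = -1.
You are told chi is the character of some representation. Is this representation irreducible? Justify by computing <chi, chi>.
Not irreducible (reducible): <chi, chi> = 5 > 1.

Derivation: <chi, chi> = (1/|G|) sum_C |C| * |chi(C)|^2 = (1/24)[1*|5|^2 + 6*|-3|^2 + 3*|1|^2 + 8*|2|^2 + 6*|-1|^2]
  = (1/24)[(25) + (54) + (3) + (32) + (6)] = 120/24 = 5.
A character is irreducible iff <chi, chi> = 1, so this representation is reducible.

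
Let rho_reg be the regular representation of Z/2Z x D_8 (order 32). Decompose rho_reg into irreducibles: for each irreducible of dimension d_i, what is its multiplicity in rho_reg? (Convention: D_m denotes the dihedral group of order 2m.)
Each irreducible V_i of dimension d_i appears with multiplicity d_i, i.e. rho_reg = (direct sum over all irreducibles V_i) d_i V_i. The irreducible dimensions for Z/2Z x D_8 are 1, 1, 1, 1, 1, 1, 1, 1, 2, 2, 2, 2, 2, 2: 8 irreducibles of dimension 1, each with multiplicity 1; 6 irreducibles of dimension 2, each with multiplicity 2. Total dimension 8*1*1 + 6*2*2 = 32 = |G|.

Proof sketch: General theorem: in the regular representation of a finite group G, each irreducible appears with multiplicity equal to its dimension. Check: dim(rho_reg) = sum d_i^2 = 1 + 1 + 1 + 1 + 1 + 1 + 1 + 1 + 4 + 4 + 4 + 4 + 4 + 4 = 32 = |G|.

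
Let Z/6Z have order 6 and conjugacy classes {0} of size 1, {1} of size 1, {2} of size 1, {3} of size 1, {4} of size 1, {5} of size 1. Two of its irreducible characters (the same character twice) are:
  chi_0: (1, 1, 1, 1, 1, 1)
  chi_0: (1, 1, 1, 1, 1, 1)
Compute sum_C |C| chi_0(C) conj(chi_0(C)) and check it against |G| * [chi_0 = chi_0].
Sum = 6 = |G| = 6; so <chi_0, chi_0> = 1 (norm-1 confirms irreducibility).

Proof sketch: Compute term by term over conjugacy classes (|C| * chi_0(C) * conj(chi_0(C))):
  1*(1)*conj(1) + 1*(1)*conj(1) + 1*(1)*conj(1) + 1*(1)*conj(1) + 1*(1)*conj(1) + 1*(1)*conj(1)
  = (1) + (1) + (1) + (1) + (1) + (1)
  = 6.
(Exp terms are combined using exp(i*s)*conj(exp(i*t)) = exp(i*(s-t)), and sums of them are collapsed using the identity that for every m > 1 the m distinct m-th roots of unity sum to 0, e.g. 1 + exp(2*I*pi/3) + exp(-2*I*pi/3) = 0.)
Dividing by |G| = 6 gives 6/6 = 1, matching the row-orthogonality relation <chi_0, chi_0> = [chi_0 = chi_0].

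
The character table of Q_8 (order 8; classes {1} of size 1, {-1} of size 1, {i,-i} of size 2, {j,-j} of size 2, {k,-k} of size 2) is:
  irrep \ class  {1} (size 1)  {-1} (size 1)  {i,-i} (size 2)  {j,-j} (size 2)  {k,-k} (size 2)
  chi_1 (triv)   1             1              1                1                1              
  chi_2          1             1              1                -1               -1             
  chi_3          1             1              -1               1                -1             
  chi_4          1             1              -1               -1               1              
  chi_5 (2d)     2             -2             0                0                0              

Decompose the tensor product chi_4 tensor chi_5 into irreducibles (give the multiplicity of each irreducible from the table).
chi_4 tensor chi_5 = chi_5 (all other irreducibles have multiplicity 0).

Explanation: The character of a tensor product is the pointwise product (chi_4 * chi_5)(C) = chi_4(C) * chi_5(C):
  {1}: (1)*(2), {-1}: (1)*(-2), {i,-i}: (-1)*(0), {j,-j}: (-1)*(0), {k,-k}: (1)*(0)
so (chi_4 * chi_5) takes values
  {1} -> 2, {-1} -> -2, {i,-i} -> 0, {j,-j} -> 0, {k,-k} -> 0.
Now take the inner product of this character with each irreducible chi from the table, <chi_4*chi_5, chi> = (1/8) sum_C |C| (chi_4*chi_5)(C) conj(chi(C)):
  <chi_4*chi_5, chi_1> = (1/8)[1*(2)*conj(1) + 1*(-2)*conj(1) + 2*(0)*conj(1) + 2*(0)*conj(1) + 2*(0)*conj(1)]
      = (1/8)[(2) + (-2) + (0) + (0) + (0)] = 0/8 = 0
  <chi_4*chi_5, chi_2> = (1/8)[1*(2)*conj(1) + 1*(-2)*conj(1) + 2*(0)*conj(1) + 2*(0)*conj(-1) + 2*(0)*conj(-1)]
      = (1/8)[(2) + (-2) + (0) + (0) + (0)] = 0/8 = 0
  <chi_4*chi_5, chi_3> = (1/8)[1*(2)*conj(1) + 1*(-2)*conj(1) + 2*(0)*conj(-1) + 2*(0)*conj(1) + 2*(0)*conj(-1)]
      = (1/8)[(2) + (-2) + (0) + (0) + (0)] = 0/8 = 0
  <chi_4*chi_5, chi_4> = (1/8)[1*(2)*conj(1) + 1*(-2)*conj(1) + 2*(0)*conj(-1) + 2*(0)*conj(-1) + 2*(0)*conj(1)]
      = (1/8)[(2) + (-2) + (0) + (0) + (0)] = 0/8 = 0
  <chi_4*chi_5, chi_5> = (1/8)[1*(2)*conj(2) + 1*(-2)*conj(-2) + 2*(0)*conj(0) + 2*(0)*conj(0) + 2*(0)*conj(0)]
      = (1/8)[(4) + (4) + (0) + (0) + (0)] = 8/8 = 1
Hence the multiplicities are chi_5: 1. Dimension check: dim(chi_4)*dim(chi_5) = 1*2 = 2 and sum (mult * dim) = 1*2 = 2.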